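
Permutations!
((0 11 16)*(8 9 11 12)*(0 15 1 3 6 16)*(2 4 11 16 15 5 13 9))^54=(1 6)(3 15)(5 9)(13 16)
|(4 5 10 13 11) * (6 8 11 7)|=8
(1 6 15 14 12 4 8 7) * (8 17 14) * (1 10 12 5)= (1 6 15 8 7 10 12 4 17 14 5)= [0, 6, 2, 3, 17, 1, 15, 10, 7, 9, 12, 11, 4, 13, 5, 8, 16, 14]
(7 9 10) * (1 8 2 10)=[0, 8, 10, 3, 4, 5, 6, 9, 2, 1, 7]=(1 8 2 10 7 9)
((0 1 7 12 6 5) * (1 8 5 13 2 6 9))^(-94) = ((0 8 5)(1 7 12 9)(2 6 13))^(-94) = (0 5 8)(1 12)(2 13 6)(7 9)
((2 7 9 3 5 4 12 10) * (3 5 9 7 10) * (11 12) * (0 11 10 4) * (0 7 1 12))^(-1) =(0 11)(1 7 5 9 3 12)(2 10 4)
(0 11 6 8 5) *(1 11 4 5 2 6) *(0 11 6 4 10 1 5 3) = (0 10 1 6 8 2 4 3)(5 11) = [10, 6, 4, 0, 3, 11, 8, 7, 2, 9, 1, 5]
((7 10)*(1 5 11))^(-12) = ((1 5 11)(7 10))^(-12) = (11)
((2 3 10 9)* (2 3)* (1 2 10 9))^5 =((1 2 10)(3 9))^5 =(1 10 2)(3 9)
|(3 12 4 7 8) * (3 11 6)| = |(3 12 4 7 8 11 6)| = 7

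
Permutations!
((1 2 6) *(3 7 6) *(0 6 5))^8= (0 6 1 2 3 7 5)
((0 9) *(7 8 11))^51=(11)(0 9)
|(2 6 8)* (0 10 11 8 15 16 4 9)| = 10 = |(0 10 11 8 2 6 15 16 4 9)|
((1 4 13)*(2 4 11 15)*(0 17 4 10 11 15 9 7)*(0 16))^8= (0 11 1)(2 4 7)(9 15 17)(10 13 16)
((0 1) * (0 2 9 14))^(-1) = (0 14 9 2 1)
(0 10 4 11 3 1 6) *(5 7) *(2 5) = [10, 6, 5, 1, 11, 7, 0, 2, 8, 9, 4, 3] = (0 10 4 11 3 1 6)(2 5 7)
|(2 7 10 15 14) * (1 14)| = |(1 14 2 7 10 15)| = 6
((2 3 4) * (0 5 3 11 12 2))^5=((0 5 3 4)(2 11 12))^5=(0 5 3 4)(2 12 11)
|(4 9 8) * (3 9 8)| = 2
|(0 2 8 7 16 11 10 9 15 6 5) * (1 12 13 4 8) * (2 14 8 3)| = |(0 14 8 7 16 11 10 9 15 6 5)(1 12 13 4 3 2)| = 66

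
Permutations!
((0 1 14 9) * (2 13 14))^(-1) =(0 9 14 13 2 1)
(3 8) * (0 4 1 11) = (0 4 1 11)(3 8) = [4, 11, 2, 8, 1, 5, 6, 7, 3, 9, 10, 0]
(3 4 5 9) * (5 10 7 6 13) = [0, 1, 2, 4, 10, 9, 13, 6, 8, 3, 7, 11, 12, 5] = (3 4 10 7 6 13 5 9)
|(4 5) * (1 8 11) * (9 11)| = 4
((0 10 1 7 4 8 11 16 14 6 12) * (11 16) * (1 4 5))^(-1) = ((0 10 4 8 16 14 6 12)(1 7 5))^(-1) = (0 12 6 14 16 8 4 10)(1 5 7)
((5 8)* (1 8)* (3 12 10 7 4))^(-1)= (1 5 8)(3 4 7 10 12)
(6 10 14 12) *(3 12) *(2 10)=(2 10 14 3 12 6)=[0, 1, 10, 12, 4, 5, 2, 7, 8, 9, 14, 11, 6, 13, 3]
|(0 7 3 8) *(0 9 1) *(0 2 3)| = 10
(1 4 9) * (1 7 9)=(1 4)(7 9)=[0, 4, 2, 3, 1, 5, 6, 9, 8, 7]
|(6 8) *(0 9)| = |(0 9)(6 8)| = 2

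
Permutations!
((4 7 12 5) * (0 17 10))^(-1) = (0 10 17)(4 5 12 7) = ((0 17 10)(4 7 12 5))^(-1)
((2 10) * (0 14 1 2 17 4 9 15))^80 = (0 15 9 4 17 10 2 1 14)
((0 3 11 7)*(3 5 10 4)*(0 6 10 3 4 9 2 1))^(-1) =(0 1 2 9 10 6 7 11 3 5)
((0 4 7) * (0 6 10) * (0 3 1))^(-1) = ((0 4 7 6 10 3 1))^(-1) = (0 1 3 10 6 7 4)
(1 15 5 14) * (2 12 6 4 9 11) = (1 15 5 14)(2 12 6 4 9 11) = [0, 15, 12, 3, 9, 14, 4, 7, 8, 11, 10, 2, 6, 13, 1, 5]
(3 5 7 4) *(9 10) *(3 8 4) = (3 5 7)(4 8)(9 10) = [0, 1, 2, 5, 8, 7, 6, 3, 4, 10, 9]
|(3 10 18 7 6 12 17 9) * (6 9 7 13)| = |(3 10 18 13 6 12 17 7 9)| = 9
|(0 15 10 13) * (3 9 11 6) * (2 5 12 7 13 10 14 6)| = |(0 15 14 6 3 9 11 2 5 12 7 13)| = 12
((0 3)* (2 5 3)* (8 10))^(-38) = (10)(0 5)(2 3)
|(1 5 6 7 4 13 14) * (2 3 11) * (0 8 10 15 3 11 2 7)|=14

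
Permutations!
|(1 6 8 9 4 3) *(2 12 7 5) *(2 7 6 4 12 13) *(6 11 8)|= 12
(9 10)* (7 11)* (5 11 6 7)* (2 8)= (2 8)(5 11)(6 7)(9 10)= [0, 1, 8, 3, 4, 11, 7, 6, 2, 10, 9, 5]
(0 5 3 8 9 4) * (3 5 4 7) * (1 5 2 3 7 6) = [4, 5, 3, 8, 0, 2, 1, 7, 9, 6] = (0 4)(1 5 2 3 8 9 6)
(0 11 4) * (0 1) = (0 11 4 1) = [11, 0, 2, 3, 1, 5, 6, 7, 8, 9, 10, 4]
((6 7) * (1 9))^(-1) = ((1 9)(6 7))^(-1) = (1 9)(6 7)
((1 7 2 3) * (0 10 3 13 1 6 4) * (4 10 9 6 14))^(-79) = ((0 9 6 10 3 14 4)(1 7 2 13))^(-79) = (0 14 10 9 4 3 6)(1 7 2 13)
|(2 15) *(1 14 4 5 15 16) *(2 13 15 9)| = 14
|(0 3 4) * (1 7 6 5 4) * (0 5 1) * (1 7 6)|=|(0 3)(1 6 7)(4 5)|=6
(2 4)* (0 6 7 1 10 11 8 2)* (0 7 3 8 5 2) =(0 6 3 8)(1 10 11 5 2 4 7) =[6, 10, 4, 8, 7, 2, 3, 1, 0, 9, 11, 5]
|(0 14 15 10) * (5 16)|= 4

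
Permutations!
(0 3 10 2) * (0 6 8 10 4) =(0 3 4)(2 6 8 10) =[3, 1, 6, 4, 0, 5, 8, 7, 10, 9, 2]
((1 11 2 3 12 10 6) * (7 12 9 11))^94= ((1 7 12 10 6)(2 3 9 11))^94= (1 6 10 12 7)(2 9)(3 11)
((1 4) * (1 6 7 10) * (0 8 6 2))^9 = (0 8 6 7 10 1 4 2)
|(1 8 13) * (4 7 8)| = |(1 4 7 8 13)| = 5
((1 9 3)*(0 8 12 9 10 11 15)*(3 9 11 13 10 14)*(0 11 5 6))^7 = (0 12 6 8 5)(1 14 3)(10 13)(11 15)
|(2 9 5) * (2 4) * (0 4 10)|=6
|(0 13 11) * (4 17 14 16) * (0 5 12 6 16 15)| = 11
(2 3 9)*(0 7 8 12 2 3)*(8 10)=[7, 1, 0, 9, 4, 5, 6, 10, 12, 3, 8, 11, 2]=(0 7 10 8 12 2)(3 9)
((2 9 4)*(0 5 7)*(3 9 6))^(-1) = (0 7 5)(2 4 9 3 6)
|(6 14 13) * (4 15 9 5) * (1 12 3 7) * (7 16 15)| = 9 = |(1 12 3 16 15 9 5 4 7)(6 14 13)|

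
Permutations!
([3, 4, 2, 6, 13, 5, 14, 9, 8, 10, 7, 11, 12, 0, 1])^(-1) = (0 13 4 1 14 6 3)(7 10 9)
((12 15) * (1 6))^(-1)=(1 6)(12 15)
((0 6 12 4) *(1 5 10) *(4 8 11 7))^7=(12)(1 5 10)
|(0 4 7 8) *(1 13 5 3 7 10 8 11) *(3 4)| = |(0 3 7 11 1 13 5 4 10 8)| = 10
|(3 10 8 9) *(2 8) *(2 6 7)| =|(2 8 9 3 10 6 7)| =7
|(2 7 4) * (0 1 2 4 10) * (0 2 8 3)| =|(0 1 8 3)(2 7 10)| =12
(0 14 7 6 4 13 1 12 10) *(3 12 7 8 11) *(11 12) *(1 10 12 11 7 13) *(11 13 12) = (0 14 8 13 10)(1 12 11 3 7 6 4) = [14, 12, 2, 7, 1, 5, 4, 6, 13, 9, 0, 3, 11, 10, 8]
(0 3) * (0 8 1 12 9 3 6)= (0 6)(1 12 9 3 8)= [6, 12, 2, 8, 4, 5, 0, 7, 1, 3, 10, 11, 9]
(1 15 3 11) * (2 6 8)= (1 15 3 11)(2 6 8)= [0, 15, 6, 11, 4, 5, 8, 7, 2, 9, 10, 1, 12, 13, 14, 3]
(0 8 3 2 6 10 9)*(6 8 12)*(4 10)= (0 12 6 4 10 9)(2 8 3)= [12, 1, 8, 2, 10, 5, 4, 7, 3, 0, 9, 11, 6]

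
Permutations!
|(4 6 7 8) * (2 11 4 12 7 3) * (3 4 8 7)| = 10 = |(2 11 8 12 3)(4 6)|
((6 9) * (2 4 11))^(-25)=(2 11 4)(6 9)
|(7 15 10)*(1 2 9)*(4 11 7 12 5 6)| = |(1 2 9)(4 11 7 15 10 12 5 6)| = 24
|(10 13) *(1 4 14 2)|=|(1 4 14 2)(10 13)|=4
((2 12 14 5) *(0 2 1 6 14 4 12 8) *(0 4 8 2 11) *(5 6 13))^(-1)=(0 11)(1 5 13)(4 8 12)(6 14)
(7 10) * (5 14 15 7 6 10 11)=(5 14 15 7 11)(6 10)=[0, 1, 2, 3, 4, 14, 10, 11, 8, 9, 6, 5, 12, 13, 15, 7]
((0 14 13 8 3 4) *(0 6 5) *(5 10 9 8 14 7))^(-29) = (0 7 5)(3 4 6 10 9 8)(13 14)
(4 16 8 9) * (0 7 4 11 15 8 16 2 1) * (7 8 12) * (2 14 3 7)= [8, 0, 1, 7, 14, 5, 6, 4, 9, 11, 10, 15, 2, 13, 3, 12, 16]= (16)(0 8 9 11 15 12 2 1)(3 7 4 14)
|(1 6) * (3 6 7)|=4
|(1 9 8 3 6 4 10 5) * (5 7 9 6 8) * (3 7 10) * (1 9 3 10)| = |(1 6 4 10)(3 8 7)(5 9)| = 12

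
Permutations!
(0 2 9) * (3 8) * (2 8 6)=(0 8 3 6 2 9)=[8, 1, 9, 6, 4, 5, 2, 7, 3, 0]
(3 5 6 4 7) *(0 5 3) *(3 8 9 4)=(0 5 6 3 8 9 4 7)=[5, 1, 2, 8, 7, 6, 3, 0, 9, 4]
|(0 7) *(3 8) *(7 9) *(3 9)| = |(0 3 8 9 7)| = 5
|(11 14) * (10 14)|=|(10 14 11)|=3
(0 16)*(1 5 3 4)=(0 16)(1 5 3 4)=[16, 5, 2, 4, 1, 3, 6, 7, 8, 9, 10, 11, 12, 13, 14, 15, 0]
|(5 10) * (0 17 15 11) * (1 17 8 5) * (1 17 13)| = 14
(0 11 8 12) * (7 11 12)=(0 12)(7 11 8)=[12, 1, 2, 3, 4, 5, 6, 11, 7, 9, 10, 8, 0]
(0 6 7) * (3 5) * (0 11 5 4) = (0 6 7 11 5 3 4) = [6, 1, 2, 4, 0, 3, 7, 11, 8, 9, 10, 5]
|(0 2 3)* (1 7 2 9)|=|(0 9 1 7 2 3)|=6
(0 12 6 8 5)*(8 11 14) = (0 12 6 11 14 8 5) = [12, 1, 2, 3, 4, 0, 11, 7, 5, 9, 10, 14, 6, 13, 8]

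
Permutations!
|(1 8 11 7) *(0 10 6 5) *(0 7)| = 8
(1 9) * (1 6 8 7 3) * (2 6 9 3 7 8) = (9)(1 3)(2 6) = [0, 3, 6, 1, 4, 5, 2, 7, 8, 9]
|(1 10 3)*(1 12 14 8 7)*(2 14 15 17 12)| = |(1 10 3 2 14 8 7)(12 15 17)| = 21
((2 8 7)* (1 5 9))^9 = (9)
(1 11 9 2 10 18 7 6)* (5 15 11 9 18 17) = [0, 9, 10, 3, 4, 15, 1, 6, 8, 2, 17, 18, 12, 13, 14, 11, 16, 5, 7] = (1 9 2 10 17 5 15 11 18 7 6)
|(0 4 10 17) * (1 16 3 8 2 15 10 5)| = |(0 4 5 1 16 3 8 2 15 10 17)| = 11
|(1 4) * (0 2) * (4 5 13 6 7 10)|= |(0 2)(1 5 13 6 7 10 4)|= 14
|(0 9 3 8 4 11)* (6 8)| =|(0 9 3 6 8 4 11)| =7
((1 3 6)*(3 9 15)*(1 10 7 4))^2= ((1 9 15 3 6 10 7 4))^2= (1 15 6 7)(3 10 4 9)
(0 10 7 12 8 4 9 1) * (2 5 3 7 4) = (0 10 4 9 1)(2 5 3 7 12 8) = [10, 0, 5, 7, 9, 3, 6, 12, 2, 1, 4, 11, 8]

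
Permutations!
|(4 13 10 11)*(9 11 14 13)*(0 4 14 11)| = 12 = |(0 4 9)(10 11 14 13)|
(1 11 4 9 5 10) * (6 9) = (1 11 4 6 9 5 10) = [0, 11, 2, 3, 6, 10, 9, 7, 8, 5, 1, 4]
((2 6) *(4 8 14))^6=(14)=((2 6)(4 8 14))^6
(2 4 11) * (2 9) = (2 4 11 9) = [0, 1, 4, 3, 11, 5, 6, 7, 8, 2, 10, 9]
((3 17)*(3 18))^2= (3 18 17)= ((3 17 18))^2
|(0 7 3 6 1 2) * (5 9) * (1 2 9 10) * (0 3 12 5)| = 21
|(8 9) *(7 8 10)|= 4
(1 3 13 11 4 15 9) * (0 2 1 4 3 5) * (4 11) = (0 2 1 5)(3 13 4 15 9 11) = [2, 5, 1, 13, 15, 0, 6, 7, 8, 11, 10, 3, 12, 4, 14, 9]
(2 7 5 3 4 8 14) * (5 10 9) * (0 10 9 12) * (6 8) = [10, 1, 7, 4, 6, 3, 8, 9, 14, 5, 12, 11, 0, 13, 2] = (0 10 12)(2 7 9 5 3 4 6 8 14)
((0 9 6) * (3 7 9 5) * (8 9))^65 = (0 3 8 6 5 7 9)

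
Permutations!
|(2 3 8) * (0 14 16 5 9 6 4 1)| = 24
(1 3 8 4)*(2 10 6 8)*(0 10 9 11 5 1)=[10, 3, 9, 2, 0, 1, 8, 7, 4, 11, 6, 5]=(0 10 6 8 4)(1 3 2 9 11 5)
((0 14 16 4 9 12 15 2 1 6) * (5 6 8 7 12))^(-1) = (0 6 5 9 4 16 14)(1 2 15 12 7 8)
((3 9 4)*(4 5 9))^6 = (9)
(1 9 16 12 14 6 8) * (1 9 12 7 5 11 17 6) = (1 12 14)(5 11 17 6 8 9 16 7) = [0, 12, 2, 3, 4, 11, 8, 5, 9, 16, 10, 17, 14, 13, 1, 15, 7, 6]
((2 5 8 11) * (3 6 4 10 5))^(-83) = (2 5 6 11 10 3 8 4)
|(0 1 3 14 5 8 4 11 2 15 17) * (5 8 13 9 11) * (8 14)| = |(0 1 3 8 4 5 13 9 11 2 15 17)| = 12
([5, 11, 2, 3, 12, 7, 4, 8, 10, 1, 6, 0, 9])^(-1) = (0 11 1 9 12 4 6 10 8 7 5)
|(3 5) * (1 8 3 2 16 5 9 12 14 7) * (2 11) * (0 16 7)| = 12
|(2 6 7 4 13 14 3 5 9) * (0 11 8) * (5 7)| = 60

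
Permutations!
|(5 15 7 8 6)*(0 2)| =10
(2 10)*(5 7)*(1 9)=[0, 9, 10, 3, 4, 7, 6, 5, 8, 1, 2]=(1 9)(2 10)(5 7)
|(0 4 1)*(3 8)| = 6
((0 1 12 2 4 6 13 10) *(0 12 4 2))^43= ((0 1 4 6 13 10 12))^43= (0 1 4 6 13 10 12)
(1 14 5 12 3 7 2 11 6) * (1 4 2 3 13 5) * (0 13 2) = (0 13 5 12 2 11 6 4)(1 14)(3 7) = [13, 14, 11, 7, 0, 12, 4, 3, 8, 9, 10, 6, 2, 5, 1]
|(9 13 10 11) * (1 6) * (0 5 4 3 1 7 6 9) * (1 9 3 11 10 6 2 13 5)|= 28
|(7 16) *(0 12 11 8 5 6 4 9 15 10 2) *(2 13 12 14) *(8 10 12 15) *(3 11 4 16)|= |(0 14 2)(3 11 10 13 15 12 4 9 8 5 6 16 7)|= 39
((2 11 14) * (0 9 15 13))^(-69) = (0 13 15 9)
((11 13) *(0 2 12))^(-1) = (0 12 2)(11 13)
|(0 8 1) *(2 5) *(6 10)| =|(0 8 1)(2 5)(6 10)| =6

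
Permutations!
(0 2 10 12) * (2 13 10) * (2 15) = (0 13 10 12)(2 15) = [13, 1, 15, 3, 4, 5, 6, 7, 8, 9, 12, 11, 0, 10, 14, 2]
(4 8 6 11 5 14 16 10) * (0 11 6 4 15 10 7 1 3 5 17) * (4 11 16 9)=(0 16 7 1 3 5 14 9 4 8 11 17)(10 15)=[16, 3, 2, 5, 8, 14, 6, 1, 11, 4, 15, 17, 12, 13, 9, 10, 7, 0]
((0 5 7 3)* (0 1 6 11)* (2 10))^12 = ((0 5 7 3 1 6 11)(2 10))^12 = (0 6 3 5 11 1 7)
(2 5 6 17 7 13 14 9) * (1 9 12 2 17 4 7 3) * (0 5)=[5, 9, 0, 1, 7, 6, 4, 13, 8, 17, 10, 11, 2, 14, 12, 15, 16, 3]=(0 5 6 4 7 13 14 12 2)(1 9 17 3)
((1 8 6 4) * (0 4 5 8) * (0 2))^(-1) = ((0 4 1 2)(5 8 6))^(-1) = (0 2 1 4)(5 6 8)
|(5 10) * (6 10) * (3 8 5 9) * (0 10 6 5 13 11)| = |(0 10 9 3 8 13 11)| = 7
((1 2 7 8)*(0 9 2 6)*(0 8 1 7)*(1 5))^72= (9)(1 8 5 6 7)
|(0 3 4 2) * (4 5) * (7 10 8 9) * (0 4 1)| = |(0 3 5 1)(2 4)(7 10 8 9)| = 4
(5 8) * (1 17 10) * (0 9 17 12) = (0 9 17 10 1 12)(5 8) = [9, 12, 2, 3, 4, 8, 6, 7, 5, 17, 1, 11, 0, 13, 14, 15, 16, 10]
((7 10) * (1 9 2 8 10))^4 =(1 10 2)(7 8 9)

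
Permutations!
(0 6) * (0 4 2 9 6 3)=(0 3)(2 9 6 4)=[3, 1, 9, 0, 2, 5, 4, 7, 8, 6]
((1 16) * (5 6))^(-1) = (1 16)(5 6)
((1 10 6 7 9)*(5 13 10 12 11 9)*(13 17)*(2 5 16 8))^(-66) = (1 11)(2 7 13)(5 16 10)(6 17 8)(9 12)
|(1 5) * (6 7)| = |(1 5)(6 7)| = 2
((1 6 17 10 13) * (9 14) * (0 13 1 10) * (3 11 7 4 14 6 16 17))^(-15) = ((0 13 10 1 16 17)(3 11 7 4 14 9 6))^(-15) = (0 1)(3 6 9 14 4 7 11)(10 17)(13 16)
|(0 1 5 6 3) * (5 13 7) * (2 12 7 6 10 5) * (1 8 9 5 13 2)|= |(0 8 9 5 10 13 6 3)(1 2 12 7)|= 8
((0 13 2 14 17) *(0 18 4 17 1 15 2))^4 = ((0 13)(1 15 2 14)(4 17 18))^4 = (4 17 18)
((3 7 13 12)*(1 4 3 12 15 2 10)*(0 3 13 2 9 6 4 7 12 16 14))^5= ((0 3 12 16 14)(1 7 2 10)(4 13 15 9 6))^5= (16)(1 7 2 10)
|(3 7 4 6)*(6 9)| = |(3 7 4 9 6)| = 5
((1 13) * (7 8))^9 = ((1 13)(7 8))^9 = (1 13)(7 8)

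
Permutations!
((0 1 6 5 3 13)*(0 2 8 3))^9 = (0 1 6 5)(2 8 3 13)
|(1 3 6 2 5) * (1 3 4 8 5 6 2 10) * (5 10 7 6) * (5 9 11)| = 20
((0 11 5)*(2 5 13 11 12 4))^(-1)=(0 5 2 4 12)(11 13)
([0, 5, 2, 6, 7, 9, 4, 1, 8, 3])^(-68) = (1 9 6 7 5 3 4)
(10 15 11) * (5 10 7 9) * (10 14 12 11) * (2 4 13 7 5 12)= (2 4 13 7 9 12 11 5 14)(10 15)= [0, 1, 4, 3, 13, 14, 6, 9, 8, 12, 15, 5, 11, 7, 2, 10]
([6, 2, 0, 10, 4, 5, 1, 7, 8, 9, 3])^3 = [2, 6, 1, 10, 4, 5, 0, 7, 8, 9, 3]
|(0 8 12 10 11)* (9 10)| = 6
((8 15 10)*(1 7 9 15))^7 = (1 7 9 15 10 8)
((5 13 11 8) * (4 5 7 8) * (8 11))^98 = ((4 5 13 8 7 11))^98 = (4 13 7)(5 8 11)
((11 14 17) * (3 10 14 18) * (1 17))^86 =((1 17 11 18 3 10 14))^86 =(1 11 3 14 17 18 10)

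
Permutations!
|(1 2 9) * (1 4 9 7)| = |(1 2 7)(4 9)| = 6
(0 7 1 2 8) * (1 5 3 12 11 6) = [7, 2, 8, 12, 4, 3, 1, 5, 0, 9, 10, 6, 11] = (0 7 5 3 12 11 6 1 2 8)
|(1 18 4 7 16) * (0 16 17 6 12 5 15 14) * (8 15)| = 13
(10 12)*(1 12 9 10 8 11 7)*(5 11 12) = (1 5 11 7)(8 12)(9 10) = [0, 5, 2, 3, 4, 11, 6, 1, 12, 10, 9, 7, 8]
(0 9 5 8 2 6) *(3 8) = (0 9 5 3 8 2 6) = [9, 1, 6, 8, 4, 3, 0, 7, 2, 5]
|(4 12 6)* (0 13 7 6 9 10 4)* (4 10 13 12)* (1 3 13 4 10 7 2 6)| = 11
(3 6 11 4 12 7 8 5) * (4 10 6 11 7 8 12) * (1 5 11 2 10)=(1 5 3 2 10 6 7 12 8 11)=[0, 5, 10, 2, 4, 3, 7, 12, 11, 9, 6, 1, 8]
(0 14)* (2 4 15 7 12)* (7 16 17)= (0 14)(2 4 15 16 17 7 12)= [14, 1, 4, 3, 15, 5, 6, 12, 8, 9, 10, 11, 2, 13, 0, 16, 17, 7]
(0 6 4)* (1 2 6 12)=[12, 2, 6, 3, 0, 5, 4, 7, 8, 9, 10, 11, 1]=(0 12 1 2 6 4)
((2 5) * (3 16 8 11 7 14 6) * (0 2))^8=((0 2 5)(3 16 8 11 7 14 6))^8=(0 5 2)(3 16 8 11 7 14 6)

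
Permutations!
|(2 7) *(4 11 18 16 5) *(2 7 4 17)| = |(2 4 11 18 16 5 17)| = 7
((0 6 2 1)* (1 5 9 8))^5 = (0 8 5 6 1 9 2)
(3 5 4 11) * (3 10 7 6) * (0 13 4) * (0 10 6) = (0 13 4 11 6 3 5 10 7) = [13, 1, 2, 5, 11, 10, 3, 0, 8, 9, 7, 6, 12, 4]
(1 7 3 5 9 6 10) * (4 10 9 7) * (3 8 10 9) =[0, 4, 2, 5, 9, 7, 3, 8, 10, 6, 1] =(1 4 9 6 3 5 7 8 10)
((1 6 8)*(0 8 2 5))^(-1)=((0 8 1 6 2 5))^(-1)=(0 5 2 6 1 8)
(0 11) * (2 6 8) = (0 11)(2 6 8) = [11, 1, 6, 3, 4, 5, 8, 7, 2, 9, 10, 0]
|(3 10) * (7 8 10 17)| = 5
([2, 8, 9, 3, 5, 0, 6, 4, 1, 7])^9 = (0 7)(1 8)(2 4)(5 9)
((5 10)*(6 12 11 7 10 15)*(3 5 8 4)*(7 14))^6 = ((3 5 15 6 12 11 14 7 10 8 4))^6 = (3 14 5 7 15 10 6 8 12 4 11)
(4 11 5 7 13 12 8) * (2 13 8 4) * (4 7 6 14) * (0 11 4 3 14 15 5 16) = [11, 1, 13, 14, 4, 6, 15, 8, 2, 9, 10, 16, 7, 12, 3, 5, 0] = (0 11 16)(2 13 12 7 8)(3 14)(5 6 15)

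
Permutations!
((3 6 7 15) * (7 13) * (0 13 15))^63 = ((0 13 7)(3 6 15))^63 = (15)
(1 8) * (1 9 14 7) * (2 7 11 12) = (1 8 9 14 11 12 2 7) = [0, 8, 7, 3, 4, 5, 6, 1, 9, 14, 10, 12, 2, 13, 11]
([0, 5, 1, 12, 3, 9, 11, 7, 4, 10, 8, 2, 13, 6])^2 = [0, 9, 5, 13, 12, 10, 2, 7, 3, 8, 4, 1, 6, 11]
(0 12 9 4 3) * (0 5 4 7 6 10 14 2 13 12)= (2 13 12 9 7 6 10 14)(3 5 4)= [0, 1, 13, 5, 3, 4, 10, 6, 8, 7, 14, 11, 9, 12, 2]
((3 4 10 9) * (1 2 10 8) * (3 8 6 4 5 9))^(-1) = (1 8 9 5 3 10 2)(4 6)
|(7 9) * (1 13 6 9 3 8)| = |(1 13 6 9 7 3 8)| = 7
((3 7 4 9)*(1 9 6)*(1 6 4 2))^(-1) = ((1 9 3 7 2))^(-1) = (1 2 7 3 9)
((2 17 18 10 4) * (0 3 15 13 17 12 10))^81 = (0 13)(2 12 10 4)(3 17)(15 18)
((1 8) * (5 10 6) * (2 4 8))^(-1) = (1 8 4 2)(5 6 10)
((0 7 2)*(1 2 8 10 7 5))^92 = ((0 5 1 2)(7 8 10))^92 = (7 10 8)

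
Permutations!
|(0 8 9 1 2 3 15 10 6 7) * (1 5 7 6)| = 5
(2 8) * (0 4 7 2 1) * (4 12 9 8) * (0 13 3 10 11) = (0 12 9 8 1 13 3 10 11)(2 4 7) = [12, 13, 4, 10, 7, 5, 6, 2, 1, 8, 11, 0, 9, 3]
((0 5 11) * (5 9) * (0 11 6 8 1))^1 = (11)(0 9 5 6 8 1)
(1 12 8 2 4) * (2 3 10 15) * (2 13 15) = (1 12 8 3 10 2 4)(13 15) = [0, 12, 4, 10, 1, 5, 6, 7, 3, 9, 2, 11, 8, 15, 14, 13]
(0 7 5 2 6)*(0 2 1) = (0 7 5 1)(2 6) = [7, 0, 6, 3, 4, 1, 2, 5]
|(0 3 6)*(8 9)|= 6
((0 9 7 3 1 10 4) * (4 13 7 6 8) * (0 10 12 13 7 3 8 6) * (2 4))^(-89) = ((0 9)(1 12 13 3)(2 4 10 7 8))^(-89) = (0 9)(1 3 13 12)(2 4 10 7 8)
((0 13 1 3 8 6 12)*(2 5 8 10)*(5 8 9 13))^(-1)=(0 12 6 8 2 10 3 1 13 9 5)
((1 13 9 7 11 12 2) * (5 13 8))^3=(1 13 11)(2 5 7)(8 9 12)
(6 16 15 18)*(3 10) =(3 10)(6 16 15 18) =[0, 1, 2, 10, 4, 5, 16, 7, 8, 9, 3, 11, 12, 13, 14, 18, 15, 17, 6]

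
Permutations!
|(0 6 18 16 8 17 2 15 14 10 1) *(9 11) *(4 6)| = |(0 4 6 18 16 8 17 2 15 14 10 1)(9 11)| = 12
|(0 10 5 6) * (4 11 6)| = 6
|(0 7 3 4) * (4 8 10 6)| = |(0 7 3 8 10 6 4)| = 7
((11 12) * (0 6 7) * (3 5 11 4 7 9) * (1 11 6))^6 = (12)(3 6)(5 9)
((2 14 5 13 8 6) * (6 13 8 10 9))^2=((2 14 5 8 13 10 9 6))^2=(2 5 13 9)(6 14 8 10)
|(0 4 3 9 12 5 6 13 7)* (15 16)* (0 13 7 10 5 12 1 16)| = 35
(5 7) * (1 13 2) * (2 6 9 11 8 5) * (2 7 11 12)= [0, 13, 1, 3, 4, 11, 9, 7, 5, 12, 10, 8, 2, 6]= (1 13 6 9 12 2)(5 11 8)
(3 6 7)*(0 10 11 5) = [10, 1, 2, 6, 4, 0, 7, 3, 8, 9, 11, 5] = (0 10 11 5)(3 6 7)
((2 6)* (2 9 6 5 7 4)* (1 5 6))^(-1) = ((1 5 7 4 2 6 9))^(-1) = (1 9 6 2 4 7 5)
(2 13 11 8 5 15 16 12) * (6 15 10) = (2 13 11 8 5 10 6 15 16 12) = [0, 1, 13, 3, 4, 10, 15, 7, 5, 9, 6, 8, 2, 11, 14, 16, 12]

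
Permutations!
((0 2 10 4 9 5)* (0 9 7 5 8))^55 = ((0 2 10 4 7 5 9 8))^55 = (0 8 9 5 7 4 10 2)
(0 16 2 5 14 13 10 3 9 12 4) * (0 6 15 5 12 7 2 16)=(16)(2 12 4 6 15 5 14 13 10 3 9 7)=[0, 1, 12, 9, 6, 14, 15, 2, 8, 7, 3, 11, 4, 10, 13, 5, 16]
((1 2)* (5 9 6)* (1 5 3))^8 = ((1 2 5 9 6 3))^8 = (1 5 6)(2 9 3)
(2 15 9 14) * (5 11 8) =(2 15 9 14)(5 11 8) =[0, 1, 15, 3, 4, 11, 6, 7, 5, 14, 10, 8, 12, 13, 2, 9]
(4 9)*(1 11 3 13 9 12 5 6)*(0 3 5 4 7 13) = (0 3)(1 11 5 6)(4 12)(7 13 9) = [3, 11, 2, 0, 12, 6, 1, 13, 8, 7, 10, 5, 4, 9]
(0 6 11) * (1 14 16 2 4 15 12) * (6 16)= (0 16 2 4 15 12 1 14 6 11)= [16, 14, 4, 3, 15, 5, 11, 7, 8, 9, 10, 0, 1, 13, 6, 12, 2]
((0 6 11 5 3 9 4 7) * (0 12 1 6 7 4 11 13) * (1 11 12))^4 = (0 13 6 1 7)(3 5 11 12 9)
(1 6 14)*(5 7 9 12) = (1 6 14)(5 7 9 12) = [0, 6, 2, 3, 4, 7, 14, 9, 8, 12, 10, 11, 5, 13, 1]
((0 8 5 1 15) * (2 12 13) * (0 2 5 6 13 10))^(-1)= (0 10 12 2 15 1 5 13 6 8)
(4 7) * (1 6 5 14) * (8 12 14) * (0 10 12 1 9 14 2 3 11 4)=(0 10 12 2 3 11 4 7)(1 6 5 8)(9 14)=[10, 6, 3, 11, 7, 8, 5, 0, 1, 14, 12, 4, 2, 13, 9]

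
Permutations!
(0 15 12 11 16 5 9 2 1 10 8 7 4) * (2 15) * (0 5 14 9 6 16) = (0 2 1 10 8 7 4 5 6 16 14 9 15 12 11) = [2, 10, 1, 3, 5, 6, 16, 4, 7, 15, 8, 0, 11, 13, 9, 12, 14]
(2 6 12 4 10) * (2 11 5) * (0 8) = [8, 1, 6, 3, 10, 2, 12, 7, 0, 9, 11, 5, 4] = (0 8)(2 6 12 4 10 11 5)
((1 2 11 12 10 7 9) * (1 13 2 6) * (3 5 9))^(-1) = ((1 6)(2 11 12 10 7 3 5 9 13))^(-1) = (1 6)(2 13 9 5 3 7 10 12 11)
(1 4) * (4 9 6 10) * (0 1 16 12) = (0 1 9 6 10 4 16 12) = [1, 9, 2, 3, 16, 5, 10, 7, 8, 6, 4, 11, 0, 13, 14, 15, 12]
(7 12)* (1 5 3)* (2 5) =(1 2 5 3)(7 12) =[0, 2, 5, 1, 4, 3, 6, 12, 8, 9, 10, 11, 7]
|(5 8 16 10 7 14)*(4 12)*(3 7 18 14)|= |(3 7)(4 12)(5 8 16 10 18 14)|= 6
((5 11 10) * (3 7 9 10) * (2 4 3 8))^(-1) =((2 4 3 7 9 10 5 11 8))^(-1) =(2 8 11 5 10 9 7 3 4)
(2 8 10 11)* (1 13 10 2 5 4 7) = [0, 13, 8, 3, 7, 4, 6, 1, 2, 9, 11, 5, 12, 10] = (1 13 10 11 5 4 7)(2 8)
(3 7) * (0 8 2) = (0 8 2)(3 7) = [8, 1, 0, 7, 4, 5, 6, 3, 2]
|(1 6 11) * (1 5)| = |(1 6 11 5)| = 4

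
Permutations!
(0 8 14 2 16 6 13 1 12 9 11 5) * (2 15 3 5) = (0 8 14 15 3 5)(1 12 9 11 2 16 6 13) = [8, 12, 16, 5, 4, 0, 13, 7, 14, 11, 10, 2, 9, 1, 15, 3, 6]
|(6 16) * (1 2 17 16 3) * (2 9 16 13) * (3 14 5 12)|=24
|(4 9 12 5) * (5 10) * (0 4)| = |(0 4 9 12 10 5)| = 6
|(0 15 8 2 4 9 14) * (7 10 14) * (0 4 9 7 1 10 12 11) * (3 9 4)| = 40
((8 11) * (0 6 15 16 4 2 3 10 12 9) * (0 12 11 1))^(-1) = (0 1 8 11 10 3 2 4 16 15 6)(9 12)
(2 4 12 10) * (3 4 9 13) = (2 9 13 3 4 12 10) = [0, 1, 9, 4, 12, 5, 6, 7, 8, 13, 2, 11, 10, 3]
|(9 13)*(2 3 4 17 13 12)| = |(2 3 4 17 13 9 12)| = 7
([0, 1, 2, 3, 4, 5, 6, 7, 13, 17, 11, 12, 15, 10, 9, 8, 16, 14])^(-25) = (8 15 12 11 10 13)(9 14 17)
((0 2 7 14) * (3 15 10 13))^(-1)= ((0 2 7 14)(3 15 10 13))^(-1)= (0 14 7 2)(3 13 10 15)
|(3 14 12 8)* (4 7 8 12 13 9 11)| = |(3 14 13 9 11 4 7 8)| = 8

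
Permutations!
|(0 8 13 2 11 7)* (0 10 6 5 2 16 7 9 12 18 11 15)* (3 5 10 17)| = |(0 8 13 16 7 17 3 5 2 15)(6 10)(9 12 18 11)| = 20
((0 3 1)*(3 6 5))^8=((0 6 5 3 1))^8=(0 3 6 1 5)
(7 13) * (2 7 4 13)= (2 7)(4 13)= [0, 1, 7, 3, 13, 5, 6, 2, 8, 9, 10, 11, 12, 4]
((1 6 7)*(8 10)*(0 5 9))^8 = (10)(0 9 5)(1 7 6)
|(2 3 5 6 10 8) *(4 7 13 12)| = 12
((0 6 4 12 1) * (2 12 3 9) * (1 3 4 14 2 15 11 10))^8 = (0 11 3 14 1 15 12 6 10 9 2)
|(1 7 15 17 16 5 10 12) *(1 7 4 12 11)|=10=|(1 4 12 7 15 17 16 5 10 11)|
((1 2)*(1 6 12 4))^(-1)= ((1 2 6 12 4))^(-1)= (1 4 12 6 2)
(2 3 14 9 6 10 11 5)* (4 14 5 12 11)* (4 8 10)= (2 3 5)(4 14 9 6)(8 10)(11 12)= [0, 1, 3, 5, 14, 2, 4, 7, 10, 6, 8, 12, 11, 13, 9]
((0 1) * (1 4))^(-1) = (0 1 4)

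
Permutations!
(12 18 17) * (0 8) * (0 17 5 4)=[8, 1, 2, 3, 0, 4, 6, 7, 17, 9, 10, 11, 18, 13, 14, 15, 16, 12, 5]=(0 8 17 12 18 5 4)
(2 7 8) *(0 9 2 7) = (0 9 2)(7 8) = [9, 1, 0, 3, 4, 5, 6, 8, 7, 2]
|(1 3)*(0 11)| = 2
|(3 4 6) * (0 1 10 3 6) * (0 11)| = 6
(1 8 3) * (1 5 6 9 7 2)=(1 8 3 5 6 9 7 2)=[0, 8, 1, 5, 4, 6, 9, 2, 3, 7]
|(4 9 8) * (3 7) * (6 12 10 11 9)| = |(3 7)(4 6 12 10 11 9 8)| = 14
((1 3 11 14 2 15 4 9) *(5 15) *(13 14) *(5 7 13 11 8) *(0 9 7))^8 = ((0 9 1 3 8 5 15 4 7 13 14 2))^8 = (0 7 8)(1 14 15)(2 4 3)(5 9 13)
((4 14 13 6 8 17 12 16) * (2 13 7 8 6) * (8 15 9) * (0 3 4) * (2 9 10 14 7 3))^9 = ((0 2 13 9 8 17 12 16)(3 4 7 15 10 14))^9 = (0 2 13 9 8 17 12 16)(3 15)(4 10)(7 14)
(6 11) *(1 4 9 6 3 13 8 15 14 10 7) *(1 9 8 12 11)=(1 4 8 15 14 10 7 9 6)(3 13 12 11)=[0, 4, 2, 13, 8, 5, 1, 9, 15, 6, 7, 3, 11, 12, 10, 14]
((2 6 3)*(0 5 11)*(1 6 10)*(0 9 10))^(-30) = ((0 5 11 9 10 1 6 3 2))^(-30) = (0 6 9)(1 11 2)(3 10 5)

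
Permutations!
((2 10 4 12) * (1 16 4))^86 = (1 4 2)(10 16 12)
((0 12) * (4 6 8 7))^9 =(0 12)(4 6 8 7)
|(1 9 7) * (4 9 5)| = |(1 5 4 9 7)| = 5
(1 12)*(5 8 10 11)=(1 12)(5 8 10 11)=[0, 12, 2, 3, 4, 8, 6, 7, 10, 9, 11, 5, 1]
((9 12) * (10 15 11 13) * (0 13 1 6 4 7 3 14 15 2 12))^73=(0 13 10 2 12 9)(1 6 4 7 3 14 15 11)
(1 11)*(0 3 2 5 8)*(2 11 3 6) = (0 6 2 5 8)(1 3 11) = [6, 3, 5, 11, 4, 8, 2, 7, 0, 9, 10, 1]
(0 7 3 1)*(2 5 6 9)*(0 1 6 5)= [7, 1, 0, 6, 4, 5, 9, 3, 8, 2]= (0 7 3 6 9 2)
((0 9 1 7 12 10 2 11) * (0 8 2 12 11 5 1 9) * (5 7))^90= (12)(2 11)(7 8)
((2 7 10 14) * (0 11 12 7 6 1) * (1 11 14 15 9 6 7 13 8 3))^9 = ((0 14 2 7 10 15 9 6 11 12 13 8 3 1))^9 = (0 12 10 1 11 7 3 6 2 8 9 14 13 15)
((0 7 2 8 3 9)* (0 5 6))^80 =((0 7 2 8 3 9 5 6))^80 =(9)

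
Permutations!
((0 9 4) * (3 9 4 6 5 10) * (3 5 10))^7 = ((0 4)(3 9 6 10 5))^7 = (0 4)(3 6 5 9 10)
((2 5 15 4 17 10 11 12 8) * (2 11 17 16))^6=((2 5 15 4 16)(8 11 12)(10 17))^6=(17)(2 5 15 4 16)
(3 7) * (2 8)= (2 8)(3 7)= [0, 1, 8, 7, 4, 5, 6, 3, 2]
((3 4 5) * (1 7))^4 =(7)(3 4 5)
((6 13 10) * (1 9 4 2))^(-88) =(6 10 13)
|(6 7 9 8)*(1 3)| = 4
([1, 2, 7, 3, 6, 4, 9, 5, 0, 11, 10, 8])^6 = [6, 9, 11, 3, 1, 0, 2, 8, 4, 7, 10, 5]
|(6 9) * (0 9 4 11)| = |(0 9 6 4 11)| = 5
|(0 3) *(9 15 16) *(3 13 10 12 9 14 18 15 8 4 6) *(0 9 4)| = 36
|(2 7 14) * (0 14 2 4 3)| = |(0 14 4 3)(2 7)| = 4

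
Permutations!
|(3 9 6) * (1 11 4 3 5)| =7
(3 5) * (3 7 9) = (3 5 7 9) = [0, 1, 2, 5, 4, 7, 6, 9, 8, 3]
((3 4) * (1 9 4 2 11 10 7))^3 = ((1 9 4 3 2 11 10 7))^3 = (1 3 10 9 2 7 4 11)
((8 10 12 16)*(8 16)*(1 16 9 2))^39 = ((1 16 9 2)(8 10 12))^39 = (1 2 9 16)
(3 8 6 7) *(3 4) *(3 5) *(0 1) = (0 1)(3 8 6 7 4 5) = [1, 0, 2, 8, 5, 3, 7, 4, 6]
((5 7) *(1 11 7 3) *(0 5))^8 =((0 5 3 1 11 7))^8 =(0 3 11)(1 7 5)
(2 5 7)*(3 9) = [0, 1, 5, 9, 4, 7, 6, 2, 8, 3] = (2 5 7)(3 9)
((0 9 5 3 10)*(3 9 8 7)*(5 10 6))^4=((0 8 7 3 6 5 9 10))^4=(0 6)(3 10)(5 8)(7 9)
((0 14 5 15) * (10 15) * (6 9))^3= (0 10 14 15 5)(6 9)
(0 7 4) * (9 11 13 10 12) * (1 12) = (0 7 4)(1 12 9 11 13 10) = [7, 12, 2, 3, 0, 5, 6, 4, 8, 11, 1, 13, 9, 10]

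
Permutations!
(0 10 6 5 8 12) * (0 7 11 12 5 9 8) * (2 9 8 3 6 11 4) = (0 10 11 12 7 4 2 9 3 6 8 5) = [10, 1, 9, 6, 2, 0, 8, 4, 5, 3, 11, 12, 7]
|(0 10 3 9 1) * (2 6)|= 10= |(0 10 3 9 1)(2 6)|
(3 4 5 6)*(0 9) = [9, 1, 2, 4, 5, 6, 3, 7, 8, 0] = (0 9)(3 4 5 6)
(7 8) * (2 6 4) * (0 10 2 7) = (0 10 2 6 4 7 8) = [10, 1, 6, 3, 7, 5, 4, 8, 0, 9, 2]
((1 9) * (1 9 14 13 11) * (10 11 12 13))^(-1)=((1 14 10 11)(12 13))^(-1)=(1 11 10 14)(12 13)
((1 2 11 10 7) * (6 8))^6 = ((1 2 11 10 7)(6 8))^6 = (1 2 11 10 7)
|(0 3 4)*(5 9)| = 6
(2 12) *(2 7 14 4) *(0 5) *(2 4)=(0 5)(2 12 7 14)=[5, 1, 12, 3, 4, 0, 6, 14, 8, 9, 10, 11, 7, 13, 2]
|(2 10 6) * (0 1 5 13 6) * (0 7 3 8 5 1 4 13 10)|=|(0 4 13 6 2)(3 8 5 10 7)|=5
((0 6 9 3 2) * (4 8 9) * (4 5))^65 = ((0 6 5 4 8 9 3 2))^65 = (0 6 5 4 8 9 3 2)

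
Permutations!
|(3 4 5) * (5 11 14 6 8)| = |(3 4 11 14 6 8 5)| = 7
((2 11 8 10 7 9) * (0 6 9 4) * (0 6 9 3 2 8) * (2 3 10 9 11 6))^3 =(0 11)(2 7 6 4 10)(8 9)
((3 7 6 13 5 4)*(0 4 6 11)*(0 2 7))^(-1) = (0 3 4)(2 11 7)(5 13 6)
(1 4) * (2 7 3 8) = [0, 4, 7, 8, 1, 5, 6, 3, 2] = (1 4)(2 7 3 8)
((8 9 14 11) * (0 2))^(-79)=((0 2)(8 9 14 11))^(-79)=(0 2)(8 9 14 11)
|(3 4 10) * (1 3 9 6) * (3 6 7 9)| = 6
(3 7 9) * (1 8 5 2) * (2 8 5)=(1 5 8 2)(3 7 9)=[0, 5, 1, 7, 4, 8, 6, 9, 2, 3]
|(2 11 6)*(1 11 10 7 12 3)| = |(1 11 6 2 10 7 12 3)| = 8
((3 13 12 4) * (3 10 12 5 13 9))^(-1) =(3 9)(4 12 10)(5 13)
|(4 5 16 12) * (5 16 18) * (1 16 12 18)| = |(1 16 18 5)(4 12)| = 4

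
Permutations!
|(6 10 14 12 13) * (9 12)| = |(6 10 14 9 12 13)| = 6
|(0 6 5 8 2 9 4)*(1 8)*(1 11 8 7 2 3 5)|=28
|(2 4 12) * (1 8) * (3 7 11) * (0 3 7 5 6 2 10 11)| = 10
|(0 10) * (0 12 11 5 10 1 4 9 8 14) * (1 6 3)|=|(0 6 3 1 4 9 8 14)(5 10 12 11)|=8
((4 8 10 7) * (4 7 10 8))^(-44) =((10))^(-44) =(10)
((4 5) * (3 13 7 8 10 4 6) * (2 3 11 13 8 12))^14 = ((2 3 8 10 4 5 6 11 13 7 12))^14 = (2 10 6 7 3 4 11 12 8 5 13)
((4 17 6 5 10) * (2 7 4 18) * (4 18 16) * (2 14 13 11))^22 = ((2 7 18 14 13 11)(4 17 6 5 10 16))^22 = (2 13 18)(4 10 6)(5 17 16)(7 11 14)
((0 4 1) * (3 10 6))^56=(0 1 4)(3 6 10)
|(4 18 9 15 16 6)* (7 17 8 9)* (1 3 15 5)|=12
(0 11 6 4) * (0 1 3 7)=[11, 3, 2, 7, 1, 5, 4, 0, 8, 9, 10, 6]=(0 11 6 4 1 3 7)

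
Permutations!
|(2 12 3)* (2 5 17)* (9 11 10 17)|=8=|(2 12 3 5 9 11 10 17)|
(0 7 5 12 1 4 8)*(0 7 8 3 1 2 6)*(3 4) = (0 8 7 5 12 2 6)(1 3) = [8, 3, 6, 1, 4, 12, 0, 5, 7, 9, 10, 11, 2]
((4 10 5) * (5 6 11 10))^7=(4 5)(6 11 10)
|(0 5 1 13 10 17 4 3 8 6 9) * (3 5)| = 30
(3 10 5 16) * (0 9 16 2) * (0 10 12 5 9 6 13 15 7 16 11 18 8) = [6, 1, 10, 12, 4, 2, 13, 16, 0, 11, 9, 18, 5, 15, 14, 7, 3, 17, 8] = (0 6 13 15 7 16 3 12 5 2 10 9 11 18 8)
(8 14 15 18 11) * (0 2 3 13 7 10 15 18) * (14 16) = (0 2 3 13 7 10 15)(8 16 14 18 11) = [2, 1, 3, 13, 4, 5, 6, 10, 16, 9, 15, 8, 12, 7, 18, 0, 14, 17, 11]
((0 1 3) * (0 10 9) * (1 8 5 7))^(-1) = (0 9 10 3 1 7 5 8)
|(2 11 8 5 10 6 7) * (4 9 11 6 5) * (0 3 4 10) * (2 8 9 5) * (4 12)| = 10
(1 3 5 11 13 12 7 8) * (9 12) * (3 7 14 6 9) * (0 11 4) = (0 11 13 3 5 4)(1 7 8)(6 9 12 14) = [11, 7, 2, 5, 0, 4, 9, 8, 1, 12, 10, 13, 14, 3, 6]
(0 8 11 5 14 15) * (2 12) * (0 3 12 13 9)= (0 8 11 5 14 15 3 12 2 13 9)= [8, 1, 13, 12, 4, 14, 6, 7, 11, 0, 10, 5, 2, 9, 15, 3]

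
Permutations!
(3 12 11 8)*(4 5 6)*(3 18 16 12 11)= (3 11 8 18 16 12)(4 5 6)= [0, 1, 2, 11, 5, 6, 4, 7, 18, 9, 10, 8, 3, 13, 14, 15, 12, 17, 16]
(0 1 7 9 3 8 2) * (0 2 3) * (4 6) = [1, 7, 2, 8, 6, 5, 4, 9, 3, 0] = (0 1 7 9)(3 8)(4 6)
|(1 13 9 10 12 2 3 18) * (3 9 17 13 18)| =|(1 18)(2 9 10 12)(13 17)| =4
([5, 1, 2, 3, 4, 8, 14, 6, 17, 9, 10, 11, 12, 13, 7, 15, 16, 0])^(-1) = [17, 1, 2, 3, 4, 0, 7, 14, 5, 9, 10, 11, 12, 13, 6, 15, 16, 8]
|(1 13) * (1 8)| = |(1 13 8)| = 3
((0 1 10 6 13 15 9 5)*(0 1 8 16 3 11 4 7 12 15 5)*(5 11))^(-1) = ((0 8 16 3 5 1 10 6 13 11 4 7 12 15 9))^(-1) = (0 9 15 12 7 4 11 13 6 10 1 5 3 16 8)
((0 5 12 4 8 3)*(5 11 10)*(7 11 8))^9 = ((0 8 3)(4 7 11 10 5 12))^9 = (4 10)(5 7)(11 12)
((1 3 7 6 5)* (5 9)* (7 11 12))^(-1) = (1 5 9 6 7 12 11 3)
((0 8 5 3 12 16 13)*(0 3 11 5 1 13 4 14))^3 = ((0 8 1 13 3 12 16 4 14)(5 11))^3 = (0 13 16)(1 12 14)(3 4 8)(5 11)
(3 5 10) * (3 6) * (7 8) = (3 5 10 6)(7 8) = [0, 1, 2, 5, 4, 10, 3, 8, 7, 9, 6]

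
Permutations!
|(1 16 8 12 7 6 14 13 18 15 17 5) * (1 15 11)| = |(1 16 8 12 7 6 14 13 18 11)(5 15 17)| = 30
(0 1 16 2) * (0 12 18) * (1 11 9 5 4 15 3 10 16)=(0 11 9 5 4 15 3 10 16 2 12 18)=[11, 1, 12, 10, 15, 4, 6, 7, 8, 5, 16, 9, 18, 13, 14, 3, 2, 17, 0]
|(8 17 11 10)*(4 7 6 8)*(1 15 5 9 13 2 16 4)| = |(1 15 5 9 13 2 16 4 7 6 8 17 11 10)| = 14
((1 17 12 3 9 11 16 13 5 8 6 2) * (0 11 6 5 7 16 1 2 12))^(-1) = (0 17 1 11)(3 12 6 9)(5 8)(7 13 16)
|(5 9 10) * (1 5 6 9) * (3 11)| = 6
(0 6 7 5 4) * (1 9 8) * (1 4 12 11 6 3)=(0 3 1 9 8 4)(5 12 11 6 7)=[3, 9, 2, 1, 0, 12, 7, 5, 4, 8, 10, 6, 11]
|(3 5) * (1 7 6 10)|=4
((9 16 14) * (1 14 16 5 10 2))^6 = (16)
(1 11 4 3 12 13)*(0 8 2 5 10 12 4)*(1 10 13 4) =(0 8 2 5 13 10 12 4 3 1 11) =[8, 11, 5, 1, 3, 13, 6, 7, 2, 9, 12, 0, 4, 10]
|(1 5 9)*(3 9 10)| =|(1 5 10 3 9)| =5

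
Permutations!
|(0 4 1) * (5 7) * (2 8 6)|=6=|(0 4 1)(2 8 6)(5 7)|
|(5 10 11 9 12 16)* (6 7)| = |(5 10 11 9 12 16)(6 7)| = 6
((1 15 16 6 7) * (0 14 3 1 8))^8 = ((0 14 3 1 15 16 6 7 8))^8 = (0 8 7 6 16 15 1 3 14)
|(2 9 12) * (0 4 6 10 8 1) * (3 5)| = |(0 4 6 10 8 1)(2 9 12)(3 5)| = 6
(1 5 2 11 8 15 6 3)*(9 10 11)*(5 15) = (1 15 6 3)(2 9 10 11 8 5) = [0, 15, 9, 1, 4, 2, 3, 7, 5, 10, 11, 8, 12, 13, 14, 6]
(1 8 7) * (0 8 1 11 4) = (0 8 7 11 4) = [8, 1, 2, 3, 0, 5, 6, 11, 7, 9, 10, 4]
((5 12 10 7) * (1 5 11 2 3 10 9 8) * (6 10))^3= (1 9 5 8 12)(2 10)(3 7)(6 11)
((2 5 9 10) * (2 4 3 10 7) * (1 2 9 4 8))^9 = ((1 2 5 4 3 10 8)(7 9))^9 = (1 5 3 8 2 4 10)(7 9)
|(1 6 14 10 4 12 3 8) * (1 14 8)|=8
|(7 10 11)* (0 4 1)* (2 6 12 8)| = |(0 4 1)(2 6 12 8)(7 10 11)| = 12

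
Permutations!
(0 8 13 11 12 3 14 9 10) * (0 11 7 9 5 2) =(0 8 13 7 9 10 11 12 3 14 5 2) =[8, 1, 0, 14, 4, 2, 6, 9, 13, 10, 11, 12, 3, 7, 5]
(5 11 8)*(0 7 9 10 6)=(0 7 9 10 6)(5 11 8)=[7, 1, 2, 3, 4, 11, 0, 9, 5, 10, 6, 8]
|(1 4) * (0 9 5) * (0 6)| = |(0 9 5 6)(1 4)| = 4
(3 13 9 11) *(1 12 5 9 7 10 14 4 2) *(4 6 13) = [0, 12, 1, 4, 2, 9, 13, 10, 8, 11, 14, 3, 5, 7, 6] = (1 12 5 9 11 3 4 2)(6 13 7 10 14)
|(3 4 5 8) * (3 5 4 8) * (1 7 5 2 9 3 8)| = 7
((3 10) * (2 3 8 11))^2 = (2 10 11 3 8) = ((2 3 10 8 11))^2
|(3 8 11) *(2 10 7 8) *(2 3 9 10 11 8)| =|(2 11 9 10 7)| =5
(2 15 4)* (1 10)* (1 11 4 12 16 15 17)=(1 10 11 4 2 17)(12 16 15)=[0, 10, 17, 3, 2, 5, 6, 7, 8, 9, 11, 4, 16, 13, 14, 12, 15, 1]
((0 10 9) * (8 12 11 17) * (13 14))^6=((0 10 9)(8 12 11 17)(13 14))^6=(8 11)(12 17)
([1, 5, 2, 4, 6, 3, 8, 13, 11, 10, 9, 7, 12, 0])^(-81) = [13, 0, 2, 5, 3, 1, 4, 11, 6, 10, 9, 8, 12, 7]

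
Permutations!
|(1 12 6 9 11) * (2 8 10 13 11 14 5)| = |(1 12 6 9 14 5 2 8 10 13 11)| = 11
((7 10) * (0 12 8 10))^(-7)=(0 10 12 7 8)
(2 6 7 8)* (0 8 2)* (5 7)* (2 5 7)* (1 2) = (0 8)(1 2 6 7 5) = [8, 2, 6, 3, 4, 1, 7, 5, 0]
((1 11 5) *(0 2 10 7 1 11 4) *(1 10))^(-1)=((0 2 1 4)(5 11)(7 10))^(-1)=(0 4 1 2)(5 11)(7 10)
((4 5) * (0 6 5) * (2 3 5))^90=((0 6 2 3 5 4))^90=(6)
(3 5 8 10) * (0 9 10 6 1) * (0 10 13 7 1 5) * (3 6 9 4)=(0 4 3)(1 10 6 5 8 9 13 7)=[4, 10, 2, 0, 3, 8, 5, 1, 9, 13, 6, 11, 12, 7]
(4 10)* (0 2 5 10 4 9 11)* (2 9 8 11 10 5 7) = (0 9 10 8 11)(2 7) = [9, 1, 7, 3, 4, 5, 6, 2, 11, 10, 8, 0]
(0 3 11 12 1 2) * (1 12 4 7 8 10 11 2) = (12)(0 3 2)(4 7 8 10 11) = [3, 1, 0, 2, 7, 5, 6, 8, 10, 9, 11, 4, 12]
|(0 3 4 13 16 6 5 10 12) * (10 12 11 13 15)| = 11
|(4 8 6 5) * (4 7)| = 5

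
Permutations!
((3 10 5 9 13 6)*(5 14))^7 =(14)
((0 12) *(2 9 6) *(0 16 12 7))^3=((0 7)(2 9 6)(12 16))^3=(0 7)(12 16)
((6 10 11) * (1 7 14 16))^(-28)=((1 7 14 16)(6 10 11))^(-28)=(16)(6 11 10)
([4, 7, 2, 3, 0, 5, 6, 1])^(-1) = [4, 7, 2, 3, 0, 5, 6, 1]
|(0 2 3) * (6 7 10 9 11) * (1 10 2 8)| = |(0 8 1 10 9 11 6 7 2 3)| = 10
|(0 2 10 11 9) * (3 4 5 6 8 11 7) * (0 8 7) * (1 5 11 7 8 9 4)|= 6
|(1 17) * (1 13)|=3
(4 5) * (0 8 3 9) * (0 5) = (0 8 3 9 5 4) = [8, 1, 2, 9, 0, 4, 6, 7, 3, 5]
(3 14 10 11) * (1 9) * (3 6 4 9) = (1 3 14 10 11 6 4 9) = [0, 3, 2, 14, 9, 5, 4, 7, 8, 1, 11, 6, 12, 13, 10]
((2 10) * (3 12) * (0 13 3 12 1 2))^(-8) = ((0 13 3 1 2 10))^(-8) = (0 2 3)(1 13 10)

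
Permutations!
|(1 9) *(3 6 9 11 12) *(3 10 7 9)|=6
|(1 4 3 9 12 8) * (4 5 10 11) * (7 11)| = |(1 5 10 7 11 4 3 9 12 8)| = 10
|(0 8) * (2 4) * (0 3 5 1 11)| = 6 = |(0 8 3 5 1 11)(2 4)|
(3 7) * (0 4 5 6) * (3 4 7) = (0 7 4 5 6) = [7, 1, 2, 3, 5, 6, 0, 4]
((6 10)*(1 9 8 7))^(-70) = ((1 9 8 7)(6 10))^(-70) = (10)(1 8)(7 9)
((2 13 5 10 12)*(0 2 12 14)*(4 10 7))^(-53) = (0 5 10 2 7 14 13 4)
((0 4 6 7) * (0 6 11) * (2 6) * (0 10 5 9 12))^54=((0 4 11 10 5 9 12)(2 6 7))^54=(0 9 10 4 12 5 11)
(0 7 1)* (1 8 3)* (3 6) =(0 7 8 6 3 1) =[7, 0, 2, 1, 4, 5, 3, 8, 6]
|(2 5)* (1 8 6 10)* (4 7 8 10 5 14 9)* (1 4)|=|(1 10 4 7 8 6 5 2 14 9)|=10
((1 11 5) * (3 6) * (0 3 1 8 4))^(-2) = (0 8 11 6)(1 3 4 5) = ((0 3 6 1 11 5 8 4))^(-2)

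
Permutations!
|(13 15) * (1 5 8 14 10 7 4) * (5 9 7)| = 4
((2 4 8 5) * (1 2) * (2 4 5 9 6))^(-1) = (1 5 2 6 9 8 4)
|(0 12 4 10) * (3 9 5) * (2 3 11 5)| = |(0 12 4 10)(2 3 9)(5 11)| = 12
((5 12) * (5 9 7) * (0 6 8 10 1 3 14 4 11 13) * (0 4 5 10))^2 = (0 8 6)(1 14 12 7)(3 5 9 10)(4 13 11)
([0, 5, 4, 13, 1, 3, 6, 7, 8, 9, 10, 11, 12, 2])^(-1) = (1 4 2 13 3 5)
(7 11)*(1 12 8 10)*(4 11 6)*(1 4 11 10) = (1 12 8)(4 10)(6 11 7) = [0, 12, 2, 3, 10, 5, 11, 6, 1, 9, 4, 7, 8]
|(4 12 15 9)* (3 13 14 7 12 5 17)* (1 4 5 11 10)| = 36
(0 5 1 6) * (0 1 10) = (0 5 10)(1 6) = [5, 6, 2, 3, 4, 10, 1, 7, 8, 9, 0]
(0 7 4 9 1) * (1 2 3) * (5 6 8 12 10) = (0 7 4 9 2 3 1)(5 6 8 12 10) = [7, 0, 3, 1, 9, 6, 8, 4, 12, 2, 5, 11, 10]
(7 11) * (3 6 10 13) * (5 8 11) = (3 6 10 13)(5 8 11 7) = [0, 1, 2, 6, 4, 8, 10, 5, 11, 9, 13, 7, 12, 3]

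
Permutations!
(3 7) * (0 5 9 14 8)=(0 5 9 14 8)(3 7)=[5, 1, 2, 7, 4, 9, 6, 3, 0, 14, 10, 11, 12, 13, 8]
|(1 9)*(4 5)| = |(1 9)(4 5)| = 2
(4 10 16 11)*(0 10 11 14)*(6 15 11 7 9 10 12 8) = (0 12 8 6 15 11 4 7 9 10 16 14) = [12, 1, 2, 3, 7, 5, 15, 9, 6, 10, 16, 4, 8, 13, 0, 11, 14]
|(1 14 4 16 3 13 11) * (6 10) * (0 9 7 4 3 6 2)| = 40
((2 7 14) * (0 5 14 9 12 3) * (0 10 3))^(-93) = ((0 5 14 2 7 9 12)(3 10))^(-93) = (0 9 2 5 12 7 14)(3 10)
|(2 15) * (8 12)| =2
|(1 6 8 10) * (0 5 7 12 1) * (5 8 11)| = 6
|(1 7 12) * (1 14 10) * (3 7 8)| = 7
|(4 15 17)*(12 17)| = |(4 15 12 17)| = 4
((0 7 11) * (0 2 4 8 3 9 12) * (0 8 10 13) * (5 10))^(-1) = ((0 7 11 2 4 5 10 13)(3 9 12 8))^(-1) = (0 13 10 5 4 2 11 7)(3 8 12 9)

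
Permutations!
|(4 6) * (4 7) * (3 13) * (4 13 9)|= |(3 9 4 6 7 13)|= 6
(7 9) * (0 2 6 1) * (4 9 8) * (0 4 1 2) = (1 4 9 7 8)(2 6) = [0, 4, 6, 3, 9, 5, 2, 8, 1, 7]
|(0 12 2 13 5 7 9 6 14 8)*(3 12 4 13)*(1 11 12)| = 45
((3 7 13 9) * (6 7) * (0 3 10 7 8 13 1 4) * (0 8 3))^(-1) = (1 7 10 9 13 8 4)(3 6)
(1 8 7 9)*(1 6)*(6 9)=(9)(1 8 7 6)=[0, 8, 2, 3, 4, 5, 1, 6, 7, 9]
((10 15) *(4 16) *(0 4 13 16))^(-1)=(0 4)(10 15)(13 16)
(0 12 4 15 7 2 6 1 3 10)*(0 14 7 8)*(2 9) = (0 12 4 15 8)(1 3 10 14 7 9 2 6) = [12, 3, 6, 10, 15, 5, 1, 9, 0, 2, 14, 11, 4, 13, 7, 8]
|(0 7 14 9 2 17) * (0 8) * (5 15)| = |(0 7 14 9 2 17 8)(5 15)| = 14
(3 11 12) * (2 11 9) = [0, 1, 11, 9, 4, 5, 6, 7, 8, 2, 10, 12, 3] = (2 11 12 3 9)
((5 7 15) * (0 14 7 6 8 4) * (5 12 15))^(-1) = (0 4 8 6 5 7 14)(12 15)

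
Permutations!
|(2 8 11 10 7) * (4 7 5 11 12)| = 15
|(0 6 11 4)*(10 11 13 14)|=7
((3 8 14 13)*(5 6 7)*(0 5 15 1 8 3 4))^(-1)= ((0 5 6 7 15 1 8 14 13 4))^(-1)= (0 4 13 14 8 1 15 7 6 5)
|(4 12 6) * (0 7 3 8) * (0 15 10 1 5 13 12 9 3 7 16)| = |(0 16)(1 5 13 12 6 4 9 3 8 15 10)| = 22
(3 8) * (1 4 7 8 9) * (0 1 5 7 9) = [1, 4, 2, 0, 9, 7, 6, 8, 3, 5] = (0 1 4 9 5 7 8 3)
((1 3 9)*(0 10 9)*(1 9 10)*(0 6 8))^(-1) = (10)(0 8 6 3 1)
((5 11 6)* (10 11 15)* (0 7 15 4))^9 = ((0 7 15 10 11 6 5 4))^9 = (0 7 15 10 11 6 5 4)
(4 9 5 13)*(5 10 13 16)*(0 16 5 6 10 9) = (0 16 6 10 13 4) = [16, 1, 2, 3, 0, 5, 10, 7, 8, 9, 13, 11, 12, 4, 14, 15, 6]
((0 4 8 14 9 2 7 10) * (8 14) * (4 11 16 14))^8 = (16)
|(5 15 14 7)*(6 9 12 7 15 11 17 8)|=8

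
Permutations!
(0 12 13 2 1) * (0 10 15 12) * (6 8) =(1 10 15 12 13 2)(6 8) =[0, 10, 1, 3, 4, 5, 8, 7, 6, 9, 15, 11, 13, 2, 14, 12]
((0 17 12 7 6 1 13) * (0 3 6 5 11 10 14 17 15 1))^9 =((0 15 1 13 3 6)(5 11 10 14 17 12 7))^9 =(0 13)(1 6)(3 15)(5 10 17 7 11 14 12)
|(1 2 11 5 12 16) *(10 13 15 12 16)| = |(1 2 11 5 16)(10 13 15 12)| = 20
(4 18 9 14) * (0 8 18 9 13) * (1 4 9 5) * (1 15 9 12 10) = (0 8 18 13)(1 4 5 15 9 14 12 10) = [8, 4, 2, 3, 5, 15, 6, 7, 18, 14, 1, 11, 10, 0, 12, 9, 16, 17, 13]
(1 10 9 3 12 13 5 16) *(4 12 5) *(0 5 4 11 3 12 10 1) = (0 5 16)(3 4 10 9 12 13 11) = [5, 1, 2, 4, 10, 16, 6, 7, 8, 12, 9, 3, 13, 11, 14, 15, 0]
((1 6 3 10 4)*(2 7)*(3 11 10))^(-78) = (1 11 4 6 10)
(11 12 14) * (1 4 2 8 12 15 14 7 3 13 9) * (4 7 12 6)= (1 7 3 13 9)(2 8 6 4)(11 15 14)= [0, 7, 8, 13, 2, 5, 4, 3, 6, 1, 10, 15, 12, 9, 11, 14]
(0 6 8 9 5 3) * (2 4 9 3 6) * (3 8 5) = (0 2 4 9 3)(5 6) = [2, 1, 4, 0, 9, 6, 5, 7, 8, 3]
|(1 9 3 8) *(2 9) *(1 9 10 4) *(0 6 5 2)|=|(0 6 5 2 10 4 1)(3 8 9)|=21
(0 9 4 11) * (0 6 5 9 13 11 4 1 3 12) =[13, 3, 2, 12, 4, 9, 5, 7, 8, 1, 10, 6, 0, 11] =(0 13 11 6 5 9 1 3 12)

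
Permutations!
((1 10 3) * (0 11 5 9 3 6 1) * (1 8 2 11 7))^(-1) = (0 3 9 5 11 2 8 6 10 1 7) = ((0 7 1 10 6 8 2 11 5 9 3))^(-1)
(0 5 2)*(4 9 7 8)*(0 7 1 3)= [5, 3, 7, 0, 9, 2, 6, 8, 4, 1]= (0 5 2 7 8 4 9 1 3)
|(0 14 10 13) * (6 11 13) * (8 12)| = 6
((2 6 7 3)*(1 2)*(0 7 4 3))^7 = ((0 7)(1 2 6 4 3))^7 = (0 7)(1 6 3 2 4)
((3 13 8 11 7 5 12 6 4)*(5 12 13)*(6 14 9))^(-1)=((3 5 13 8 11 7 12 14 9 6 4))^(-1)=(3 4 6 9 14 12 7 11 8 13 5)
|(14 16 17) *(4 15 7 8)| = |(4 15 7 8)(14 16 17)| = 12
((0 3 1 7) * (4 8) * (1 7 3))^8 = (8)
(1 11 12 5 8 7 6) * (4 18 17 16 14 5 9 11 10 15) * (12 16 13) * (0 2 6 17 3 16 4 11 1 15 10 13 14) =[2, 13, 6, 16, 18, 8, 15, 17, 7, 1, 10, 4, 9, 12, 5, 11, 0, 14, 3] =(0 2 6 15 11 4 18 3 16)(1 13 12 9)(5 8 7 17 14)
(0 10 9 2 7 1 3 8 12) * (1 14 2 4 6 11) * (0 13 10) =(1 3 8 12 13 10 9 4 6 11)(2 7 14) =[0, 3, 7, 8, 6, 5, 11, 14, 12, 4, 9, 1, 13, 10, 2]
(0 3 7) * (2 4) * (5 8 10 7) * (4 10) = (0 3 5 8 4 2 10 7) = [3, 1, 10, 5, 2, 8, 6, 0, 4, 9, 7]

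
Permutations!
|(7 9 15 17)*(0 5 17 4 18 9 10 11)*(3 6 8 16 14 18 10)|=|(0 5 17 7 3 6 8 16 14 18 9 15 4 10 11)|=15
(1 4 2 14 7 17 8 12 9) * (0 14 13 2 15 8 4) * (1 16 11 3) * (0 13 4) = (0 14 7 17)(1 13 2 4 15 8 12 9 16 11 3) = [14, 13, 4, 1, 15, 5, 6, 17, 12, 16, 10, 3, 9, 2, 7, 8, 11, 0]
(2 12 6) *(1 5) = [0, 5, 12, 3, 4, 1, 2, 7, 8, 9, 10, 11, 6] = (1 5)(2 12 6)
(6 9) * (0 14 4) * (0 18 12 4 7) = [14, 1, 2, 3, 18, 5, 9, 0, 8, 6, 10, 11, 4, 13, 7, 15, 16, 17, 12] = (0 14 7)(4 18 12)(6 9)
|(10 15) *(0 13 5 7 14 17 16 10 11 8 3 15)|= 8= |(0 13 5 7 14 17 16 10)(3 15 11 8)|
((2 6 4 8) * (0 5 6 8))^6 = ((0 5 6 4)(2 8))^6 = (8)(0 6)(4 5)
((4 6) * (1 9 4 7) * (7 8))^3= (1 6)(4 7)(8 9)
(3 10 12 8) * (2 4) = (2 4)(3 10 12 8) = [0, 1, 4, 10, 2, 5, 6, 7, 3, 9, 12, 11, 8]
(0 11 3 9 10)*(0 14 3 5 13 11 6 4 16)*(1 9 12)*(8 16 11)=[6, 9, 2, 12, 11, 13, 4, 7, 16, 10, 14, 5, 1, 8, 3, 15, 0]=(0 6 4 11 5 13 8 16)(1 9 10 14 3 12)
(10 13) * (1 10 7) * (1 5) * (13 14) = (1 10 14 13 7 5) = [0, 10, 2, 3, 4, 1, 6, 5, 8, 9, 14, 11, 12, 7, 13]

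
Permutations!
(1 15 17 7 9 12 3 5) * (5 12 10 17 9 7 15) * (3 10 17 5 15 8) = [0, 15, 2, 12, 4, 1, 6, 7, 3, 17, 5, 11, 10, 13, 14, 9, 16, 8] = (1 15 9 17 8 3 12 10 5)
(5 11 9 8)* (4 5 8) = [0, 1, 2, 3, 5, 11, 6, 7, 8, 4, 10, 9] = (4 5 11 9)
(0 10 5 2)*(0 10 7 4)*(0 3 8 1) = (0 7 4 3 8 1)(2 10 5) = [7, 0, 10, 8, 3, 2, 6, 4, 1, 9, 5]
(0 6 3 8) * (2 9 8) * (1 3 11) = (0 6 11 1 3 2 9 8) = [6, 3, 9, 2, 4, 5, 11, 7, 0, 8, 10, 1]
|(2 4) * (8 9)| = 2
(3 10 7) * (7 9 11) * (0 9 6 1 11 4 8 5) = (0 9 4 8 5)(1 11 7 3 10 6) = [9, 11, 2, 10, 8, 0, 1, 3, 5, 4, 6, 7]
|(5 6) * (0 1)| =2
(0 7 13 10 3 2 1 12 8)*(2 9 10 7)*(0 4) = [2, 12, 1, 9, 0, 5, 6, 13, 4, 10, 3, 11, 8, 7] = (0 2 1 12 8 4)(3 9 10)(7 13)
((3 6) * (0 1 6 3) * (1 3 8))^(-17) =(0 1 3 6 8)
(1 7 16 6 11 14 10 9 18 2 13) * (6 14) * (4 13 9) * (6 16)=(1 7 6 11 16 14 10 4 13)(2 9 18)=[0, 7, 9, 3, 13, 5, 11, 6, 8, 18, 4, 16, 12, 1, 10, 15, 14, 17, 2]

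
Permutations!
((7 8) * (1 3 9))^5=((1 3 9)(7 8))^5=(1 9 3)(7 8)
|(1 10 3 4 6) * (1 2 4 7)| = 12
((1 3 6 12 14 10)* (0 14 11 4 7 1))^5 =(0 10 14)(1 4 12 3 7 11 6)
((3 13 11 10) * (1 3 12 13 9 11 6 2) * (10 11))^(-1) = ((1 3 9 10 12 13 6 2))^(-1) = (1 2 6 13 12 10 9 3)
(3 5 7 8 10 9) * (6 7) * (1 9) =(1 9 3 5 6 7 8 10) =[0, 9, 2, 5, 4, 6, 7, 8, 10, 3, 1]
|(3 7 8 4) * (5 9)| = 4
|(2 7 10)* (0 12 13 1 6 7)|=8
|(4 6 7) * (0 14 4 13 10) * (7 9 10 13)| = 6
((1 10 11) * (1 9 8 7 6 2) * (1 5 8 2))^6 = ((1 10 11 9 2 5 8 7 6))^6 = (1 8 9)(2 10 7)(5 11 6)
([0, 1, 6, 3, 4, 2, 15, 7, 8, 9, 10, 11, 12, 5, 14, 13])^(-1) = [0, 1, 5, 3, 4, 13, 2, 7, 8, 9, 10, 11, 12, 15, 14, 6]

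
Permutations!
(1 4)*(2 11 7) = (1 4)(2 11 7) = [0, 4, 11, 3, 1, 5, 6, 2, 8, 9, 10, 7]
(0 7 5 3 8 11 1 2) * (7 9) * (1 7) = (0 9 1 2)(3 8 11 7 5) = [9, 2, 0, 8, 4, 3, 6, 5, 11, 1, 10, 7]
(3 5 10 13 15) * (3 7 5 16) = (3 16)(5 10 13 15 7) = [0, 1, 2, 16, 4, 10, 6, 5, 8, 9, 13, 11, 12, 15, 14, 7, 3]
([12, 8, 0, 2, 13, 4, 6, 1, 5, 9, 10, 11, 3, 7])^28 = (1 13 5)(4 8 7)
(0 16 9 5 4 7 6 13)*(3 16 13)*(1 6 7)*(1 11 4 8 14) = (0 13)(1 6 3 16 9 5 8 14)(4 11) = [13, 6, 2, 16, 11, 8, 3, 7, 14, 5, 10, 4, 12, 0, 1, 15, 9]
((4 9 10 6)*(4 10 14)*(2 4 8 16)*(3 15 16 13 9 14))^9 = ((2 4 14 8 13 9 3 15 16)(6 10))^9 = (16)(6 10)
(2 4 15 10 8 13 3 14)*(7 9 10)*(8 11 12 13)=(2 4 15 7 9 10 11 12 13 3 14)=[0, 1, 4, 14, 15, 5, 6, 9, 8, 10, 11, 12, 13, 3, 2, 7]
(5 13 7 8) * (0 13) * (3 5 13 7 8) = [7, 1, 2, 5, 4, 0, 6, 3, 13, 9, 10, 11, 12, 8] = (0 7 3 5)(8 13)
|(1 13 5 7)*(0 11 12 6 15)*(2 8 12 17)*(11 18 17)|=|(0 18 17 2 8 12 6 15)(1 13 5 7)|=8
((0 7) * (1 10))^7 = (0 7)(1 10)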